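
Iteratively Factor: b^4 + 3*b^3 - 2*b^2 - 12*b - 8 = (b + 2)*(b^3 + b^2 - 4*b - 4) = (b - 2)*(b + 2)*(b^2 + 3*b + 2) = (b - 2)*(b + 2)^2*(b + 1)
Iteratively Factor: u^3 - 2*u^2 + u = (u - 1)*(u^2 - u) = u*(u - 1)*(u - 1)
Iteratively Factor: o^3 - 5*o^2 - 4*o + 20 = (o - 2)*(o^2 - 3*o - 10) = (o - 5)*(o - 2)*(o + 2)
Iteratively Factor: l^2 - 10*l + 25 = (l - 5)*(l - 5)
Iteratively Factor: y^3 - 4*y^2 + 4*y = (y - 2)*(y^2 - 2*y) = (y - 2)^2*(y)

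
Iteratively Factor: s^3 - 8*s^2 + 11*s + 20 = (s + 1)*(s^2 - 9*s + 20) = (s - 5)*(s + 1)*(s - 4)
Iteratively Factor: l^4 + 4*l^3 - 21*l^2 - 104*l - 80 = (l - 5)*(l^3 + 9*l^2 + 24*l + 16) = (l - 5)*(l + 4)*(l^2 + 5*l + 4) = (l - 5)*(l + 4)^2*(l + 1)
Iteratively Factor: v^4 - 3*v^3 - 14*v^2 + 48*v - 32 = (v - 1)*(v^3 - 2*v^2 - 16*v + 32) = (v - 1)*(v + 4)*(v^2 - 6*v + 8) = (v - 4)*(v - 1)*(v + 4)*(v - 2)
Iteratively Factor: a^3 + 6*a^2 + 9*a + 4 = (a + 1)*(a^2 + 5*a + 4) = (a + 1)^2*(a + 4)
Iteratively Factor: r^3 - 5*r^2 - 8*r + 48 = (r + 3)*(r^2 - 8*r + 16) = (r - 4)*(r + 3)*(r - 4)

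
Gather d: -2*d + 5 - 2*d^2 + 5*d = -2*d^2 + 3*d + 5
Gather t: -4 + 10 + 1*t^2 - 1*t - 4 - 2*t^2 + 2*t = -t^2 + t + 2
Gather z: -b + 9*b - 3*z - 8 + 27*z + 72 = 8*b + 24*z + 64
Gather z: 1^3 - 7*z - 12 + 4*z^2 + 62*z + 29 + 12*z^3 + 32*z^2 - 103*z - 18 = 12*z^3 + 36*z^2 - 48*z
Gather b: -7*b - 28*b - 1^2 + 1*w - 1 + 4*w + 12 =-35*b + 5*w + 10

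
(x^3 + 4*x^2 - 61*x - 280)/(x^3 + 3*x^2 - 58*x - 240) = (x + 7)/(x + 6)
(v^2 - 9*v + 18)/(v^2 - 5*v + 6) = (v - 6)/(v - 2)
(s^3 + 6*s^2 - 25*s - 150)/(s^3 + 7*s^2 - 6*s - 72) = (s^2 - 25)/(s^2 + s - 12)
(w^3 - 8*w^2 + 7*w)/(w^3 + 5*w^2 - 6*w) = (w - 7)/(w + 6)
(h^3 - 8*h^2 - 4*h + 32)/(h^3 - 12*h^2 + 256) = (h^2 - 4)/(h^2 - 4*h - 32)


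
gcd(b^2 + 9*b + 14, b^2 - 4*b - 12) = b + 2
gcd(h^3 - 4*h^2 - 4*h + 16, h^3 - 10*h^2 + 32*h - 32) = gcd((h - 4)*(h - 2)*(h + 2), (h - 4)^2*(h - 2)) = h^2 - 6*h + 8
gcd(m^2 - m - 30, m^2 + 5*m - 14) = 1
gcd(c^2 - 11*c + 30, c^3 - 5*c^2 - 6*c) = c - 6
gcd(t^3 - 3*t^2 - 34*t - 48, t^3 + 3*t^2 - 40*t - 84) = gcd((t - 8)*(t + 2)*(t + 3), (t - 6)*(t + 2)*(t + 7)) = t + 2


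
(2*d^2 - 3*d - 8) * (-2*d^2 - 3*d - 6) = -4*d^4 + 13*d^2 + 42*d + 48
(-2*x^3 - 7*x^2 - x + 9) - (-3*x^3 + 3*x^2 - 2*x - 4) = x^3 - 10*x^2 + x + 13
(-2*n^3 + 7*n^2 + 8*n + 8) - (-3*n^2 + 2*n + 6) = -2*n^3 + 10*n^2 + 6*n + 2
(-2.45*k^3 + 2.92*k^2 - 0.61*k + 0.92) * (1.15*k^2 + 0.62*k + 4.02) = -2.8175*k^5 + 1.839*k^4 - 8.7401*k^3 + 12.4182*k^2 - 1.8818*k + 3.6984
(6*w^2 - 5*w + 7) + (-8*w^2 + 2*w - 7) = -2*w^2 - 3*w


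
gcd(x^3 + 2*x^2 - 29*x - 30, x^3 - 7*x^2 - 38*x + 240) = x^2 + x - 30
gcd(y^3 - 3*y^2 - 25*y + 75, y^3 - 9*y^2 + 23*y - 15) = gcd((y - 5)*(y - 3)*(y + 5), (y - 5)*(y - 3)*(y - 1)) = y^2 - 8*y + 15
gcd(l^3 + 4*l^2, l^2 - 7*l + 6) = 1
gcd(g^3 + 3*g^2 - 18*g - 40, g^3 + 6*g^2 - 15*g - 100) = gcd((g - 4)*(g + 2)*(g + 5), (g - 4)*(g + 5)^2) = g^2 + g - 20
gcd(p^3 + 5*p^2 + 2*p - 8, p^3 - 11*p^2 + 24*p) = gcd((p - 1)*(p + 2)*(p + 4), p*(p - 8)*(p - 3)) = 1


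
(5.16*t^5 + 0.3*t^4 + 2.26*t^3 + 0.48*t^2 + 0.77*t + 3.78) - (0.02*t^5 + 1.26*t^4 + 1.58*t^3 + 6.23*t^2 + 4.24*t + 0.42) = 5.14*t^5 - 0.96*t^4 + 0.68*t^3 - 5.75*t^2 - 3.47*t + 3.36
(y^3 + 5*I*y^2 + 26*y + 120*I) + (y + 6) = y^3 + 5*I*y^2 + 27*y + 6 + 120*I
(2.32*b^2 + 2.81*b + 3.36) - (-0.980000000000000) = 2.32*b^2 + 2.81*b + 4.34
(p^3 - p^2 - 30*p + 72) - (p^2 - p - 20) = p^3 - 2*p^2 - 29*p + 92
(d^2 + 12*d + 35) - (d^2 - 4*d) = 16*d + 35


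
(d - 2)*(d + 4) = d^2 + 2*d - 8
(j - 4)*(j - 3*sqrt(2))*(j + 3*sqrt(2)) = j^3 - 4*j^2 - 18*j + 72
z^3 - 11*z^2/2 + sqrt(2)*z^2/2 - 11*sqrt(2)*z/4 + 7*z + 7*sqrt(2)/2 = (z - 7/2)*(z - 2)*(z + sqrt(2)/2)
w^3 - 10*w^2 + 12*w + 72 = (w - 6)^2*(w + 2)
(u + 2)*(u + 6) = u^2 + 8*u + 12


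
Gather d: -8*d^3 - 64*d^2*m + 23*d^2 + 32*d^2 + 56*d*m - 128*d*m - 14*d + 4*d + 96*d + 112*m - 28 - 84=-8*d^3 + d^2*(55 - 64*m) + d*(86 - 72*m) + 112*m - 112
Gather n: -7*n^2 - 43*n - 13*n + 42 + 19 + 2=-7*n^2 - 56*n + 63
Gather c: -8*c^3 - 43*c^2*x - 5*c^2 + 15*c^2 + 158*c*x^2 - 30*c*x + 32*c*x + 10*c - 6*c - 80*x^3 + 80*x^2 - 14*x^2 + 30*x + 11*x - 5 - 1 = -8*c^3 + c^2*(10 - 43*x) + c*(158*x^2 + 2*x + 4) - 80*x^3 + 66*x^2 + 41*x - 6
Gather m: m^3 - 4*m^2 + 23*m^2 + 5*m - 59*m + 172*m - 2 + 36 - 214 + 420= m^3 + 19*m^2 + 118*m + 240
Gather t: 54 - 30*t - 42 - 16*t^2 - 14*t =-16*t^2 - 44*t + 12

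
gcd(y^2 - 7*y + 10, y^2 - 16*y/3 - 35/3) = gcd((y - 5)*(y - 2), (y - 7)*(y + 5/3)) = 1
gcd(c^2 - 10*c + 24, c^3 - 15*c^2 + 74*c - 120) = c^2 - 10*c + 24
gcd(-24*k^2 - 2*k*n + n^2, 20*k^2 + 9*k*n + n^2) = 4*k + n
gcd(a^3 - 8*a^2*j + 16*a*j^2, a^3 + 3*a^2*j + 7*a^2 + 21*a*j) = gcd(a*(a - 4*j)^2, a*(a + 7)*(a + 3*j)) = a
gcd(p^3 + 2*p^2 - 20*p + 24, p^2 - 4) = p - 2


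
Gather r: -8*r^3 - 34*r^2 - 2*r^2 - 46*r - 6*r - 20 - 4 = -8*r^3 - 36*r^2 - 52*r - 24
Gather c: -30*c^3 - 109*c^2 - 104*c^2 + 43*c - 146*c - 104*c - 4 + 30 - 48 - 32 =-30*c^3 - 213*c^2 - 207*c - 54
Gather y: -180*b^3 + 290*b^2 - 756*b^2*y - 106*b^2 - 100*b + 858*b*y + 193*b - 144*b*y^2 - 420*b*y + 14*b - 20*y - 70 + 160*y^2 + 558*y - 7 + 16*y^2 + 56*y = -180*b^3 + 184*b^2 + 107*b + y^2*(176 - 144*b) + y*(-756*b^2 + 438*b + 594) - 77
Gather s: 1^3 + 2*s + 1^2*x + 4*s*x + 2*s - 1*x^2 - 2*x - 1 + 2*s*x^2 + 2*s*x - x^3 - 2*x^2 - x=s*(2*x^2 + 6*x + 4) - x^3 - 3*x^2 - 2*x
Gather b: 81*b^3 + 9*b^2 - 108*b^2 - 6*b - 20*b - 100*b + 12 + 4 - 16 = 81*b^3 - 99*b^2 - 126*b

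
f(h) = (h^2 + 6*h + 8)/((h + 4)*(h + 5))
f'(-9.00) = 0.19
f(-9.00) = 1.75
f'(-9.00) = 0.19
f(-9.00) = 1.75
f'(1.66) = 0.07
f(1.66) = 0.55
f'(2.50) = 0.05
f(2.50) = 0.60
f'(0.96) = 0.08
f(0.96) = 0.50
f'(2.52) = 0.05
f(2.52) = 0.60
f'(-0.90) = 0.18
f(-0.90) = 0.27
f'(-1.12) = 0.20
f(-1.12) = 0.23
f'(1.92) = 0.06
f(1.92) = 0.57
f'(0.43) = 0.10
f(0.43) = 0.45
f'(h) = (2*h + 6)/((h + 4)*(h + 5)) - (h^2 + 6*h + 8)/((h + 4)*(h + 5)^2) - (h^2 + 6*h + 8)/((h + 4)^2*(h + 5)) = 3/(h^2 + 10*h + 25)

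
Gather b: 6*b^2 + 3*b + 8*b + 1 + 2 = 6*b^2 + 11*b + 3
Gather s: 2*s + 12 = 2*s + 12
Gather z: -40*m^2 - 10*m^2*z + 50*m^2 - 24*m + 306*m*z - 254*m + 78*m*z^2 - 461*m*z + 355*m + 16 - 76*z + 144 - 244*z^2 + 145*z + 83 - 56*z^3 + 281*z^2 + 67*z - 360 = 10*m^2 + 77*m - 56*z^3 + z^2*(78*m + 37) + z*(-10*m^2 - 155*m + 136) - 117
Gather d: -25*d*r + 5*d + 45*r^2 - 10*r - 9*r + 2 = d*(5 - 25*r) + 45*r^2 - 19*r + 2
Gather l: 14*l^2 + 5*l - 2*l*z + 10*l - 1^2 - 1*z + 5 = 14*l^2 + l*(15 - 2*z) - z + 4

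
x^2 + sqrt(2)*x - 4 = (x - sqrt(2))*(x + 2*sqrt(2))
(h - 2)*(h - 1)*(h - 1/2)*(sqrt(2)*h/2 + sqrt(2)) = sqrt(2)*h^4/2 - 3*sqrt(2)*h^3/4 - 7*sqrt(2)*h^2/4 + 3*sqrt(2)*h - sqrt(2)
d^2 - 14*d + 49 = (d - 7)^2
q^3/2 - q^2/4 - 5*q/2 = q*(q/2 + 1)*(q - 5/2)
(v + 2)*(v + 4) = v^2 + 6*v + 8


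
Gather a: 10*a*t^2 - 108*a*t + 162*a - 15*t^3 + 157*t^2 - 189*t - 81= a*(10*t^2 - 108*t + 162) - 15*t^3 + 157*t^2 - 189*t - 81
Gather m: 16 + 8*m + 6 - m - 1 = 7*m + 21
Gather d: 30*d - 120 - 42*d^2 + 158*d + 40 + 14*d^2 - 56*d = -28*d^2 + 132*d - 80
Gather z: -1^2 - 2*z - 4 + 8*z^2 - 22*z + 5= 8*z^2 - 24*z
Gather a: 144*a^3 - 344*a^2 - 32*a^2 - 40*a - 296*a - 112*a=144*a^3 - 376*a^2 - 448*a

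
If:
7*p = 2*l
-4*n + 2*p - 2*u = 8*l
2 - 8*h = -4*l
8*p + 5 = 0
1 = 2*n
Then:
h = -27/32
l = -35/16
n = 1/2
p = -5/8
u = 57/8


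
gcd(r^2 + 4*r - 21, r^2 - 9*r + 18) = r - 3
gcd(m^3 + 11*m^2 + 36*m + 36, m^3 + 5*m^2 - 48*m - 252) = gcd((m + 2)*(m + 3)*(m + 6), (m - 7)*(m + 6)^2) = m + 6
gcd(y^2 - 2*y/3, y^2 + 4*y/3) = y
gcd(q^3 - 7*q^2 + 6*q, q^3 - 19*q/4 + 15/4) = q - 1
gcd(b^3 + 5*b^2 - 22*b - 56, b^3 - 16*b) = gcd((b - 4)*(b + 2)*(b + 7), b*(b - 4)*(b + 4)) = b - 4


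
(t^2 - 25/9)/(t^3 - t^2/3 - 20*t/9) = (3*t + 5)/(t*(3*t + 4))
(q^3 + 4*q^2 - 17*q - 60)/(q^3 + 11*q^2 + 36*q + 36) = (q^2 + q - 20)/(q^2 + 8*q + 12)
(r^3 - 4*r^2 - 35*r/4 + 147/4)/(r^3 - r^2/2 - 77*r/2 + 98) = (2*r^2 - r - 21)/(2*(r^2 + 3*r - 28))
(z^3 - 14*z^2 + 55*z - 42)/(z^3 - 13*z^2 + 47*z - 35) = (z - 6)/(z - 5)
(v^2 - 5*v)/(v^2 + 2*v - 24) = v*(v - 5)/(v^2 + 2*v - 24)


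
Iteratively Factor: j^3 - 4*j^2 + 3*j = (j)*(j^2 - 4*j + 3) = j*(j - 1)*(j - 3)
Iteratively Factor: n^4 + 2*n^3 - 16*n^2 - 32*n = (n + 4)*(n^3 - 2*n^2 - 8*n) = (n + 2)*(n + 4)*(n^2 - 4*n) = (n - 4)*(n + 2)*(n + 4)*(n)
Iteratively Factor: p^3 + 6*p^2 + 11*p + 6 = (p + 3)*(p^2 + 3*p + 2) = (p + 1)*(p + 3)*(p + 2)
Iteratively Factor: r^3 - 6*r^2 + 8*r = (r)*(r^2 - 6*r + 8) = r*(r - 2)*(r - 4)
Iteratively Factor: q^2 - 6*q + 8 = (q - 4)*(q - 2)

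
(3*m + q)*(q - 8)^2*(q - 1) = 3*m*q^3 - 51*m*q^2 + 240*m*q - 192*m + q^4 - 17*q^3 + 80*q^2 - 64*q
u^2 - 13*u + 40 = (u - 8)*(u - 5)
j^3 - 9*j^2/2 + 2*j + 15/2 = (j - 3)*(j - 5/2)*(j + 1)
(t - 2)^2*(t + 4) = t^3 - 12*t + 16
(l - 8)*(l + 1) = l^2 - 7*l - 8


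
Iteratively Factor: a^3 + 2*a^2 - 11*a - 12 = (a + 4)*(a^2 - 2*a - 3) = (a + 1)*(a + 4)*(a - 3)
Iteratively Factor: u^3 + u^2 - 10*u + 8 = (u - 1)*(u^2 + 2*u - 8) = (u - 1)*(u + 4)*(u - 2)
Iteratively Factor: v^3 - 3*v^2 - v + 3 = (v + 1)*(v^2 - 4*v + 3) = (v - 3)*(v + 1)*(v - 1)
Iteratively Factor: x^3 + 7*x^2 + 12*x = (x + 4)*(x^2 + 3*x) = x*(x + 4)*(x + 3)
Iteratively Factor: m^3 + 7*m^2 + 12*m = (m)*(m^2 + 7*m + 12) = m*(m + 3)*(m + 4)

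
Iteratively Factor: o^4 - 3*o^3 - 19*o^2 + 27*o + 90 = (o + 2)*(o^3 - 5*o^2 - 9*o + 45) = (o - 3)*(o + 2)*(o^2 - 2*o - 15) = (o - 3)*(o + 2)*(o + 3)*(o - 5)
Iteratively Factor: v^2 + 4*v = (v)*(v + 4)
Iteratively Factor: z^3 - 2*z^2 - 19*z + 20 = (z - 1)*(z^2 - z - 20) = (z - 1)*(z + 4)*(z - 5)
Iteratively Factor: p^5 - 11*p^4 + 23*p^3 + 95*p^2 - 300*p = (p - 4)*(p^4 - 7*p^3 - 5*p^2 + 75*p) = (p - 5)*(p - 4)*(p^3 - 2*p^2 - 15*p) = p*(p - 5)*(p - 4)*(p^2 - 2*p - 15) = p*(p - 5)*(p - 4)*(p + 3)*(p - 5)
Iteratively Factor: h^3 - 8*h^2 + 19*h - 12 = (h - 4)*(h^2 - 4*h + 3) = (h - 4)*(h - 1)*(h - 3)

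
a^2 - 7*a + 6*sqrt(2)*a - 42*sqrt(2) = (a - 7)*(a + 6*sqrt(2))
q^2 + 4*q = q*(q + 4)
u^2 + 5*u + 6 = (u + 2)*(u + 3)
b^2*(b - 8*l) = b^3 - 8*b^2*l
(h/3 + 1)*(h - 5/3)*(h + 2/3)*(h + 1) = h^4/3 + h^3 - 19*h^2/27 - 67*h/27 - 10/9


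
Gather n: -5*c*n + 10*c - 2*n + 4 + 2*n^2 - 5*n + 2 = 10*c + 2*n^2 + n*(-5*c - 7) + 6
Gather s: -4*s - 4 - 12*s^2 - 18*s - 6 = -12*s^2 - 22*s - 10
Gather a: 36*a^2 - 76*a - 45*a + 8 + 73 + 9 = 36*a^2 - 121*a + 90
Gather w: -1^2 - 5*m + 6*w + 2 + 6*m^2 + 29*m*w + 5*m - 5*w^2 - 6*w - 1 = 6*m^2 + 29*m*w - 5*w^2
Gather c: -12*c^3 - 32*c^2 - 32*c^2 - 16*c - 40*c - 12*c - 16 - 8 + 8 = -12*c^3 - 64*c^2 - 68*c - 16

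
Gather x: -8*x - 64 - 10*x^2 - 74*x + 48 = -10*x^2 - 82*x - 16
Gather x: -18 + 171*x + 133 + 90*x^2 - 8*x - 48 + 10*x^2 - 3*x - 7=100*x^2 + 160*x + 60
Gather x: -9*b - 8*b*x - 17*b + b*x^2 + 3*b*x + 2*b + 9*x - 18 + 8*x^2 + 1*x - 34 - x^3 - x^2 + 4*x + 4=-24*b - x^3 + x^2*(b + 7) + x*(14 - 5*b) - 48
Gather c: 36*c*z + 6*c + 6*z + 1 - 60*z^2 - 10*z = c*(36*z + 6) - 60*z^2 - 4*z + 1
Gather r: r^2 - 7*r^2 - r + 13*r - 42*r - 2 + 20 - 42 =-6*r^2 - 30*r - 24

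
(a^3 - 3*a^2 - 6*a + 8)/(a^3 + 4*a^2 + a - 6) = (a - 4)/(a + 3)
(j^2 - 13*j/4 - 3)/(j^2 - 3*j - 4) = (j + 3/4)/(j + 1)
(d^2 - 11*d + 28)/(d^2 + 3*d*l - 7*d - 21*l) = (d - 4)/(d + 3*l)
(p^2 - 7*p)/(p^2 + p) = (p - 7)/(p + 1)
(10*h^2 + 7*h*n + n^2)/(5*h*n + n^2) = (2*h + n)/n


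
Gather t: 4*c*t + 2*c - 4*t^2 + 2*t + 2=2*c - 4*t^2 + t*(4*c + 2) + 2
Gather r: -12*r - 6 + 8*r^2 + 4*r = 8*r^2 - 8*r - 6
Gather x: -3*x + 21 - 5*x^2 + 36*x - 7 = -5*x^2 + 33*x + 14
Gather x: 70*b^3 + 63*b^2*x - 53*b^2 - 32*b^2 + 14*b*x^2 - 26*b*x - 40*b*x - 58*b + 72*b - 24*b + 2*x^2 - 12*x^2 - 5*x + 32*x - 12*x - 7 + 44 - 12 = 70*b^3 - 85*b^2 - 10*b + x^2*(14*b - 10) + x*(63*b^2 - 66*b + 15) + 25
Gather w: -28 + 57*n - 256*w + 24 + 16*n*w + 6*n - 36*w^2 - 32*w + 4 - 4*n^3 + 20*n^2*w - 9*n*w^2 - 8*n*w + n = -4*n^3 + 64*n + w^2*(-9*n - 36) + w*(20*n^2 + 8*n - 288)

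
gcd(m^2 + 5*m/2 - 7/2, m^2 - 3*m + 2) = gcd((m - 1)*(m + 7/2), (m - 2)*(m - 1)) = m - 1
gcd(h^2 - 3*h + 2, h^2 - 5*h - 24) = 1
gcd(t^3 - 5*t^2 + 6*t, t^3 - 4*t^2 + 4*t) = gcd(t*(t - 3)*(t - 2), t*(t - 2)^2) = t^2 - 2*t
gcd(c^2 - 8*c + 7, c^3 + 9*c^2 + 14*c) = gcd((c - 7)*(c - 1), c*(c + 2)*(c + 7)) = 1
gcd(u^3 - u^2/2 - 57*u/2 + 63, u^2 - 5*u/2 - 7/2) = u - 7/2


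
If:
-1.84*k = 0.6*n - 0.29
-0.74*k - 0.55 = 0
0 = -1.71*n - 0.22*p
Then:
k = -0.74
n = 2.76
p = -21.47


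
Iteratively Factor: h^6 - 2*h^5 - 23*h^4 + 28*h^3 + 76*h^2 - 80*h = (h + 4)*(h^5 - 6*h^4 + h^3 + 24*h^2 - 20*h) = (h - 1)*(h + 4)*(h^4 - 5*h^3 - 4*h^2 + 20*h) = (h - 5)*(h - 1)*(h + 4)*(h^3 - 4*h) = h*(h - 5)*(h - 1)*(h + 4)*(h^2 - 4) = h*(h - 5)*(h - 2)*(h - 1)*(h + 4)*(h + 2)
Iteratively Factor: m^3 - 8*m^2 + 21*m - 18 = (m - 3)*(m^2 - 5*m + 6) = (m - 3)*(m - 2)*(m - 3)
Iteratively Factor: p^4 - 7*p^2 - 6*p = (p + 1)*(p^3 - p^2 - 6*p) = p*(p + 1)*(p^2 - p - 6) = p*(p + 1)*(p + 2)*(p - 3)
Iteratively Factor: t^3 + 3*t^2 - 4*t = (t)*(t^2 + 3*t - 4) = t*(t + 4)*(t - 1)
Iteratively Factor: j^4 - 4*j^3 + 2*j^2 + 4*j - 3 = (j + 1)*(j^3 - 5*j^2 + 7*j - 3) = (j - 1)*(j + 1)*(j^2 - 4*j + 3) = (j - 3)*(j - 1)*(j + 1)*(j - 1)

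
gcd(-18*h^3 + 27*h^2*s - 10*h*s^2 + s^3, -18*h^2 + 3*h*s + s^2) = -3*h + s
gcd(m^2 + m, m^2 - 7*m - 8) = m + 1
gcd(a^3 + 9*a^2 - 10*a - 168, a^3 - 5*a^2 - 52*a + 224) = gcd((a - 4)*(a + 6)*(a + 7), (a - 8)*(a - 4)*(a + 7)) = a^2 + 3*a - 28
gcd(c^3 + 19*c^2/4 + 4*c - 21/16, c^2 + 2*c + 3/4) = c + 3/2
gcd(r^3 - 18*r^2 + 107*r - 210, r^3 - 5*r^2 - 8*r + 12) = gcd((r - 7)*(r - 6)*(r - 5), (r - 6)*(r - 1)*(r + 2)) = r - 6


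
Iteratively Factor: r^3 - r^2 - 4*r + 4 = (r - 1)*(r^2 - 4) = (r - 2)*(r - 1)*(r + 2)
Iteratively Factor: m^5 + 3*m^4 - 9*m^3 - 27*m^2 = (m)*(m^4 + 3*m^3 - 9*m^2 - 27*m) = m*(m + 3)*(m^3 - 9*m) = m*(m - 3)*(m + 3)*(m^2 + 3*m) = m*(m - 3)*(m + 3)^2*(m)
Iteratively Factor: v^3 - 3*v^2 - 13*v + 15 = (v - 1)*(v^2 - 2*v - 15) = (v - 1)*(v + 3)*(v - 5)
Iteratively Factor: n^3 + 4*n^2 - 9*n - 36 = (n + 4)*(n^2 - 9) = (n + 3)*(n + 4)*(n - 3)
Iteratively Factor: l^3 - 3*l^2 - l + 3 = (l - 3)*(l^2 - 1) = (l - 3)*(l + 1)*(l - 1)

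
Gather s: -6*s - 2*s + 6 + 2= 8 - 8*s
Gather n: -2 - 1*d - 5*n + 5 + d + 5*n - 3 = 0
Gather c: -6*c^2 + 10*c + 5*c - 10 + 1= -6*c^2 + 15*c - 9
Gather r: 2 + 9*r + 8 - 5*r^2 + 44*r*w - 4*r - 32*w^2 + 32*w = -5*r^2 + r*(44*w + 5) - 32*w^2 + 32*w + 10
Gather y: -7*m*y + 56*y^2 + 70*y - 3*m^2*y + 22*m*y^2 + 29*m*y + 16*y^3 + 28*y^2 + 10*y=16*y^3 + y^2*(22*m + 84) + y*(-3*m^2 + 22*m + 80)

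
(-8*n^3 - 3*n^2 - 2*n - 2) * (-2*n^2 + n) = 16*n^5 - 2*n^4 + n^3 + 2*n^2 - 2*n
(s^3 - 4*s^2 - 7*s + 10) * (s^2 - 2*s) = s^5 - 6*s^4 + s^3 + 24*s^2 - 20*s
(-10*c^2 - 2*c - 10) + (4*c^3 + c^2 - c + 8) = 4*c^3 - 9*c^2 - 3*c - 2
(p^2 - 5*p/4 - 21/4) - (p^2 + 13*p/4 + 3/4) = -9*p/2 - 6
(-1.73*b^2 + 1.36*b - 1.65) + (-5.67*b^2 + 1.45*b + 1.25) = -7.4*b^2 + 2.81*b - 0.4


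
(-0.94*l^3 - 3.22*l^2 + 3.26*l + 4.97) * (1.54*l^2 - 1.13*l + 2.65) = -1.4476*l^5 - 3.8966*l^4 + 6.168*l^3 - 4.563*l^2 + 3.0229*l + 13.1705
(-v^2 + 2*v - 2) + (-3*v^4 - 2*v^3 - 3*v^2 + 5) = -3*v^4 - 2*v^3 - 4*v^2 + 2*v + 3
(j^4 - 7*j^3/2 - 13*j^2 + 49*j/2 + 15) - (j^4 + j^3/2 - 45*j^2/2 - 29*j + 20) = -4*j^3 + 19*j^2/2 + 107*j/2 - 5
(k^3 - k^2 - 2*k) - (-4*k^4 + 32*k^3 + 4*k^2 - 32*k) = 4*k^4 - 31*k^3 - 5*k^2 + 30*k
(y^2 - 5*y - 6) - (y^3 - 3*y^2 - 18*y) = -y^3 + 4*y^2 + 13*y - 6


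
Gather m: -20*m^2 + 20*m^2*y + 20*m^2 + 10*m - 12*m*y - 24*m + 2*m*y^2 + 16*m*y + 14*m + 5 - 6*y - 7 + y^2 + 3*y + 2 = 20*m^2*y + m*(2*y^2 + 4*y) + y^2 - 3*y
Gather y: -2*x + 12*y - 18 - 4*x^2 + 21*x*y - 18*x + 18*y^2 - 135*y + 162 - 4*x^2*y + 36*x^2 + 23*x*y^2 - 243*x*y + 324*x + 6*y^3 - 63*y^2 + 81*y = 32*x^2 + 304*x + 6*y^3 + y^2*(23*x - 45) + y*(-4*x^2 - 222*x - 42) + 144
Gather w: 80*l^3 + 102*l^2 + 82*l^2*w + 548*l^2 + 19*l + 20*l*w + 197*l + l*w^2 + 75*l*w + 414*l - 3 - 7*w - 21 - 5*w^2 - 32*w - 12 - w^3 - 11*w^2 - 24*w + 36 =80*l^3 + 650*l^2 + 630*l - w^3 + w^2*(l - 16) + w*(82*l^2 + 95*l - 63)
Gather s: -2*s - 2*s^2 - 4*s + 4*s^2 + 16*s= 2*s^2 + 10*s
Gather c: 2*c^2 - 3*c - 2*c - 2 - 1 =2*c^2 - 5*c - 3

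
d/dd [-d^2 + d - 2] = 1 - 2*d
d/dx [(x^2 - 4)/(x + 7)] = (-x^2 + 2*x*(x + 7) + 4)/(x + 7)^2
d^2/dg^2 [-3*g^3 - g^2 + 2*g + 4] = -18*g - 2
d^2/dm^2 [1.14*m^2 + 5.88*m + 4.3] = 2.28000000000000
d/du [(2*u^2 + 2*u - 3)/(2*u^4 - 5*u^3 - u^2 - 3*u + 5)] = (-8*u^5 - 2*u^4 + 44*u^3 - 49*u^2 + 14*u + 1)/(4*u^8 - 20*u^7 + 21*u^6 - 2*u^5 + 51*u^4 - 44*u^3 - u^2 - 30*u + 25)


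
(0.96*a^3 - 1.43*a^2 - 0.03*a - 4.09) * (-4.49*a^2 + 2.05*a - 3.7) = -4.3104*a^5 + 8.3887*a^4 - 6.3488*a^3 + 23.5936*a^2 - 8.2735*a + 15.133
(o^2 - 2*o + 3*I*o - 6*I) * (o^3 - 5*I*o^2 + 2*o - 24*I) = o^5 - 2*o^4 - 2*I*o^4 + 17*o^3 + 4*I*o^3 - 34*o^2 - 18*I*o^2 + 72*o + 36*I*o - 144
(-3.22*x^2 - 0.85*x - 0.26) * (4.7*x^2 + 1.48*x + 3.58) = -15.134*x^4 - 8.7606*x^3 - 14.0076*x^2 - 3.4278*x - 0.9308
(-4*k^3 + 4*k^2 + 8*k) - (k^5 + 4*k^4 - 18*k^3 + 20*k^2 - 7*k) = -k^5 - 4*k^4 + 14*k^3 - 16*k^2 + 15*k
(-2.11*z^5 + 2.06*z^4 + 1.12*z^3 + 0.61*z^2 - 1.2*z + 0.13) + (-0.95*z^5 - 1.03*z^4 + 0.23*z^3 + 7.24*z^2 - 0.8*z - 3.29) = -3.06*z^5 + 1.03*z^4 + 1.35*z^3 + 7.85*z^2 - 2.0*z - 3.16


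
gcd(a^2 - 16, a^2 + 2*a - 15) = 1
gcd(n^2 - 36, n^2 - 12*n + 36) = n - 6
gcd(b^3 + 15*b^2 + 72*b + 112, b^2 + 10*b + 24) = b + 4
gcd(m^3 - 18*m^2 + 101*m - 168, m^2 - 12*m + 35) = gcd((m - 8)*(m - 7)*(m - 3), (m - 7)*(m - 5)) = m - 7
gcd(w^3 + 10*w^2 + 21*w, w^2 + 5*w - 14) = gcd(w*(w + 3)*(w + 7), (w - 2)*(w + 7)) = w + 7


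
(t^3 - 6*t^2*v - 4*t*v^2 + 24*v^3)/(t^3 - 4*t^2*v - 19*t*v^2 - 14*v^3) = (t^2 - 8*t*v + 12*v^2)/(t^2 - 6*t*v - 7*v^2)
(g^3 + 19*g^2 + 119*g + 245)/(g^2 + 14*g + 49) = g + 5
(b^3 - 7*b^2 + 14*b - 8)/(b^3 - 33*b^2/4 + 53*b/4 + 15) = 4*(b^2 - 3*b + 2)/(4*b^2 - 17*b - 15)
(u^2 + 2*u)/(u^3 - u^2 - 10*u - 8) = u/(u^2 - 3*u - 4)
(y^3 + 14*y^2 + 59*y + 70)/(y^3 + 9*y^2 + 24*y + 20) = (y + 7)/(y + 2)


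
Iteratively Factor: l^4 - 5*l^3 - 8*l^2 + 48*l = (l)*(l^3 - 5*l^2 - 8*l + 48) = l*(l - 4)*(l^2 - l - 12) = l*(l - 4)^2*(l + 3)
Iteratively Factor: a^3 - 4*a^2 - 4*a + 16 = (a + 2)*(a^2 - 6*a + 8) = (a - 2)*(a + 2)*(a - 4)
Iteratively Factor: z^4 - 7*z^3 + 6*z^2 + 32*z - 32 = (z - 4)*(z^3 - 3*z^2 - 6*z + 8) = (z - 4)*(z + 2)*(z^2 - 5*z + 4) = (z - 4)*(z - 1)*(z + 2)*(z - 4)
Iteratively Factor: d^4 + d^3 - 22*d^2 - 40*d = (d - 5)*(d^3 + 6*d^2 + 8*d) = d*(d - 5)*(d^2 + 6*d + 8) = d*(d - 5)*(d + 2)*(d + 4)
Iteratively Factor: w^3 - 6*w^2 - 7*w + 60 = (w + 3)*(w^2 - 9*w + 20) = (w - 4)*(w + 3)*(w - 5)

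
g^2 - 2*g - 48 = (g - 8)*(g + 6)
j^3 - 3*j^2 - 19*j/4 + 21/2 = (j - 7/2)*(j - 3/2)*(j + 2)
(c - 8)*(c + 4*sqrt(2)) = c^2 - 8*c + 4*sqrt(2)*c - 32*sqrt(2)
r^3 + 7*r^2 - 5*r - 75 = (r - 3)*(r + 5)^2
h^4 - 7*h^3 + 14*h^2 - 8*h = h*(h - 4)*(h - 2)*(h - 1)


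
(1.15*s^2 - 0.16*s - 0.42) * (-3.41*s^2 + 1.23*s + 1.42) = -3.9215*s^4 + 1.9601*s^3 + 2.8684*s^2 - 0.7438*s - 0.5964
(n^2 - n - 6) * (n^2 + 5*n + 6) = n^4 + 4*n^3 - 5*n^2 - 36*n - 36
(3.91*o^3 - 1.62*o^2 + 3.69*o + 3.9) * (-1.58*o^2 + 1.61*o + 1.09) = -6.1778*o^5 + 8.8547*o^4 - 4.1765*o^3 - 1.9869*o^2 + 10.3011*o + 4.251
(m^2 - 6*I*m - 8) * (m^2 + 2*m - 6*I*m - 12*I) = m^4 + 2*m^3 - 12*I*m^3 - 44*m^2 - 24*I*m^2 - 88*m + 48*I*m + 96*I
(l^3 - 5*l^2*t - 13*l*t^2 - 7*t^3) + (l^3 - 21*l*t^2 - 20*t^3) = 2*l^3 - 5*l^2*t - 34*l*t^2 - 27*t^3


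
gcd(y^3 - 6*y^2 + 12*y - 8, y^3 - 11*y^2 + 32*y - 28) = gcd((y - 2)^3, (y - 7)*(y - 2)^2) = y^2 - 4*y + 4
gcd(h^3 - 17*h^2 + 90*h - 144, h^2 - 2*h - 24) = h - 6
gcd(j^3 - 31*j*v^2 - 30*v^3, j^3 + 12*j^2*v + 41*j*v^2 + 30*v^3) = j^2 + 6*j*v + 5*v^2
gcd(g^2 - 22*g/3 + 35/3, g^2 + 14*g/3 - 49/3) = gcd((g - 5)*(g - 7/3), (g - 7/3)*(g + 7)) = g - 7/3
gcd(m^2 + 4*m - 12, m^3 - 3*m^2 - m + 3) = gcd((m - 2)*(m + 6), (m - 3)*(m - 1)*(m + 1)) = 1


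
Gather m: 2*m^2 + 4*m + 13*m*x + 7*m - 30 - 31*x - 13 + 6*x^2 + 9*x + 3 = 2*m^2 + m*(13*x + 11) + 6*x^2 - 22*x - 40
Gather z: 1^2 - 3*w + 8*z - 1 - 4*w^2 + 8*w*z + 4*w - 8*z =-4*w^2 + 8*w*z + w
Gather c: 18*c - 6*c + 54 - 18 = 12*c + 36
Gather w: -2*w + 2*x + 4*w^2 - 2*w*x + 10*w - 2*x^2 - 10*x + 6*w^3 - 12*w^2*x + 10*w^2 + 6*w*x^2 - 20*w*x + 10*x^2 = 6*w^3 + w^2*(14 - 12*x) + w*(6*x^2 - 22*x + 8) + 8*x^2 - 8*x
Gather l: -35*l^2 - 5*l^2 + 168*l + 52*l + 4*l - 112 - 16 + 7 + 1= -40*l^2 + 224*l - 120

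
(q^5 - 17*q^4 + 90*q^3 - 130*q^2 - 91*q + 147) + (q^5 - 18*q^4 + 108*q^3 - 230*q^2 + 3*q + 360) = 2*q^5 - 35*q^4 + 198*q^3 - 360*q^2 - 88*q + 507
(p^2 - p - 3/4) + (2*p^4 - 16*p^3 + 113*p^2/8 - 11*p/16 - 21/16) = 2*p^4 - 16*p^3 + 121*p^2/8 - 27*p/16 - 33/16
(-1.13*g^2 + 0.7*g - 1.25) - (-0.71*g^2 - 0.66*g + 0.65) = -0.42*g^2 + 1.36*g - 1.9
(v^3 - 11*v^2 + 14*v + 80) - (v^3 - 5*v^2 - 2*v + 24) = -6*v^2 + 16*v + 56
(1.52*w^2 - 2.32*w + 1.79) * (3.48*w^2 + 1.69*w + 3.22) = 5.2896*w^4 - 5.5048*w^3 + 7.2028*w^2 - 4.4453*w + 5.7638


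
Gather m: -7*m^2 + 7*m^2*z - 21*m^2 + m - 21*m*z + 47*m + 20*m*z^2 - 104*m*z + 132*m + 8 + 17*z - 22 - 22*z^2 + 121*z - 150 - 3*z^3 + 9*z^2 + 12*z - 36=m^2*(7*z - 28) + m*(20*z^2 - 125*z + 180) - 3*z^3 - 13*z^2 + 150*z - 200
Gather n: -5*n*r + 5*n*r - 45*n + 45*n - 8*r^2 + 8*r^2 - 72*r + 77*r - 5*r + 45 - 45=0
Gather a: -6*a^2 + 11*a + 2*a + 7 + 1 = -6*a^2 + 13*a + 8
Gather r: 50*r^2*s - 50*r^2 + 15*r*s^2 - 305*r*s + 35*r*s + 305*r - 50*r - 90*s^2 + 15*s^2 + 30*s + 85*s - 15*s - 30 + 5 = r^2*(50*s - 50) + r*(15*s^2 - 270*s + 255) - 75*s^2 + 100*s - 25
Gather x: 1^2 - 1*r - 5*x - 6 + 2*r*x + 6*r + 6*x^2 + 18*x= 5*r + 6*x^2 + x*(2*r + 13) - 5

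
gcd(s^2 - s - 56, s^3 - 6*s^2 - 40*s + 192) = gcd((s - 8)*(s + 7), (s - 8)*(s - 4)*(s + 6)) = s - 8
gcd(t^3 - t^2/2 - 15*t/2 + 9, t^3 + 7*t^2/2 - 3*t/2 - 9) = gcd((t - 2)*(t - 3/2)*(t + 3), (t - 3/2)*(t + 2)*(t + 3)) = t^2 + 3*t/2 - 9/2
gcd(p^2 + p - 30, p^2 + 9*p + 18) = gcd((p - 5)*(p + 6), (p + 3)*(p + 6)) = p + 6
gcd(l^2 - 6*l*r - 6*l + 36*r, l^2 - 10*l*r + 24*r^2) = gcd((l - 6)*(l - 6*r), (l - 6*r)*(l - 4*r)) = -l + 6*r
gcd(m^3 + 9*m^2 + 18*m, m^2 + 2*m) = m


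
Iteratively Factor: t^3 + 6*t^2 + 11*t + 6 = (t + 1)*(t^2 + 5*t + 6) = (t + 1)*(t + 3)*(t + 2)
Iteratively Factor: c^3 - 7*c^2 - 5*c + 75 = (c - 5)*(c^2 - 2*c - 15) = (c - 5)^2*(c + 3)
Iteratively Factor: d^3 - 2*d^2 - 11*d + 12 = (d - 4)*(d^2 + 2*d - 3) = (d - 4)*(d - 1)*(d + 3)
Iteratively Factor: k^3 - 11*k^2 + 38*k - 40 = (k - 5)*(k^2 - 6*k + 8) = (k - 5)*(k - 2)*(k - 4)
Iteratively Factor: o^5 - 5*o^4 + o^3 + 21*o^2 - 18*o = (o)*(o^4 - 5*o^3 + o^2 + 21*o - 18) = o*(o - 3)*(o^3 - 2*o^2 - 5*o + 6) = o*(o - 3)^2*(o^2 + o - 2) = o*(o - 3)^2*(o - 1)*(o + 2)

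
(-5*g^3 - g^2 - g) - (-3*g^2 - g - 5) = -5*g^3 + 2*g^2 + 5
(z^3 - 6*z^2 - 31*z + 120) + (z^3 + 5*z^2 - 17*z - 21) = 2*z^3 - z^2 - 48*z + 99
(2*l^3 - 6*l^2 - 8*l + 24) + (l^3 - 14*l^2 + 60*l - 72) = 3*l^3 - 20*l^2 + 52*l - 48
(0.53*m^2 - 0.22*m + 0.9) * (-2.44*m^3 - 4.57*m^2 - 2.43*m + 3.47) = -1.2932*m^5 - 1.8853*m^4 - 2.4785*m^3 - 1.7393*m^2 - 2.9504*m + 3.123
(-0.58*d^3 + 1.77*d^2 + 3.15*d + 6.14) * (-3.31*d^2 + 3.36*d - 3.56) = 1.9198*d^5 - 7.8075*d^4 - 2.4145*d^3 - 16.0406*d^2 + 9.4164*d - 21.8584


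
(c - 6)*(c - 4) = c^2 - 10*c + 24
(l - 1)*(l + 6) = l^2 + 5*l - 6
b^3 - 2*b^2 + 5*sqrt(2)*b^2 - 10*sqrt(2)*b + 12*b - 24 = (b - 2)*(b + 2*sqrt(2))*(b + 3*sqrt(2))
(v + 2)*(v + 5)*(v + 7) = v^3 + 14*v^2 + 59*v + 70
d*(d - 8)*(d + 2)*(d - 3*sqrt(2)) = d^4 - 6*d^3 - 3*sqrt(2)*d^3 - 16*d^2 + 18*sqrt(2)*d^2 + 48*sqrt(2)*d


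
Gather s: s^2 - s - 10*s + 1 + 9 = s^2 - 11*s + 10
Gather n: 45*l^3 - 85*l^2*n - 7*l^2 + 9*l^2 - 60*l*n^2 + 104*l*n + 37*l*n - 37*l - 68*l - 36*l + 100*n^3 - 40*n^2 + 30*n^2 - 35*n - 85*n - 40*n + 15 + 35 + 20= 45*l^3 + 2*l^2 - 141*l + 100*n^3 + n^2*(-60*l - 10) + n*(-85*l^2 + 141*l - 160) + 70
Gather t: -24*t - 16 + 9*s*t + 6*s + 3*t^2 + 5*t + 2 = 6*s + 3*t^2 + t*(9*s - 19) - 14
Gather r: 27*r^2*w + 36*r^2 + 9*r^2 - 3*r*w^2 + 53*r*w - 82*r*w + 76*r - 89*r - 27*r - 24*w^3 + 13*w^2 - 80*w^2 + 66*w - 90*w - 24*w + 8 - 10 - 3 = r^2*(27*w + 45) + r*(-3*w^2 - 29*w - 40) - 24*w^3 - 67*w^2 - 48*w - 5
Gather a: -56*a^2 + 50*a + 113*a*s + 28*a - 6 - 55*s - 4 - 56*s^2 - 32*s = -56*a^2 + a*(113*s + 78) - 56*s^2 - 87*s - 10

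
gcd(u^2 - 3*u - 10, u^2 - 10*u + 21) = 1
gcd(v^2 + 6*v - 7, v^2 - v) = v - 1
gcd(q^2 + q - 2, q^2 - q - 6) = q + 2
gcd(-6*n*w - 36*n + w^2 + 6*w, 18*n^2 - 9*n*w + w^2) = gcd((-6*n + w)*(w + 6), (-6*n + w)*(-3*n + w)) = -6*n + w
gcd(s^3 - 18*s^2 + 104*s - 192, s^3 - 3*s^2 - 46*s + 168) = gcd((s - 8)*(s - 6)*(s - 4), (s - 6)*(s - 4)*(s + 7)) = s^2 - 10*s + 24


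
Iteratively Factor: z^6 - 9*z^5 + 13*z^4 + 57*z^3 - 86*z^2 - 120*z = (z - 4)*(z^5 - 5*z^4 - 7*z^3 + 29*z^2 + 30*z) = (z - 5)*(z - 4)*(z^4 - 7*z^2 - 6*z) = (z - 5)*(z - 4)*(z + 1)*(z^3 - z^2 - 6*z) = (z - 5)*(z - 4)*(z + 1)*(z + 2)*(z^2 - 3*z) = (z - 5)*(z - 4)*(z - 3)*(z + 1)*(z + 2)*(z)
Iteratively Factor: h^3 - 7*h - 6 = (h + 1)*(h^2 - h - 6) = (h - 3)*(h + 1)*(h + 2)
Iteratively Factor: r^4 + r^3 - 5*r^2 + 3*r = (r - 1)*(r^3 + 2*r^2 - 3*r) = (r - 1)^2*(r^2 + 3*r) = r*(r - 1)^2*(r + 3)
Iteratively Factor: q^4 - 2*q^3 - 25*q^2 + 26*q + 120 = (q - 3)*(q^3 + q^2 - 22*q - 40) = (q - 5)*(q - 3)*(q^2 + 6*q + 8) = (q - 5)*(q - 3)*(q + 2)*(q + 4)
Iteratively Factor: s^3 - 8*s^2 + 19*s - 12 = (s - 3)*(s^2 - 5*s + 4) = (s - 4)*(s - 3)*(s - 1)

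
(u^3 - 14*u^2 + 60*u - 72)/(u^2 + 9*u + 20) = (u^3 - 14*u^2 + 60*u - 72)/(u^2 + 9*u + 20)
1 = 1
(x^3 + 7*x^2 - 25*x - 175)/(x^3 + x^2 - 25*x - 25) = (x + 7)/(x + 1)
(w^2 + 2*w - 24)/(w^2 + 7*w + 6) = (w - 4)/(w + 1)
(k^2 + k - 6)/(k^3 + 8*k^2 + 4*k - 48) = (k + 3)/(k^2 + 10*k + 24)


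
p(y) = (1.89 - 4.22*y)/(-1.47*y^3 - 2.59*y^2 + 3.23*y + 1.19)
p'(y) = (1.89 - 4.22*y)*(4.41*y^2 + 5.18*y - 3.23)/(-1.47*y^3 - 2.59*y^2 + 3.23*y + 1.19)^2 - 4.22/(-1.47*y^3 - 2.59*y^2 + 3.23*y + 1.19)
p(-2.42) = -12.59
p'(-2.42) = 136.21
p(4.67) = 0.09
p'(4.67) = -0.04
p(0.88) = -1.78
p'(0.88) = -12.35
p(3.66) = 0.14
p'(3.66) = -0.07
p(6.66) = 0.05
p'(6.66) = -0.01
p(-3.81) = 0.55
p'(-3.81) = 0.57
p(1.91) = 0.50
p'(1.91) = -0.58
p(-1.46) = -1.80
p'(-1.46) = 0.38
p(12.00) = 0.02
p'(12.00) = -0.00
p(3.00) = 0.21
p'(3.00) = -0.13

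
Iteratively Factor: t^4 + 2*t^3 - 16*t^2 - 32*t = (t)*(t^3 + 2*t^2 - 16*t - 32) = t*(t + 2)*(t^2 - 16) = t*(t + 2)*(t + 4)*(t - 4)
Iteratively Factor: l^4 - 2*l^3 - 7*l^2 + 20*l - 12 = (l - 1)*(l^3 - l^2 - 8*l + 12) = (l - 2)*(l - 1)*(l^2 + l - 6) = (l - 2)^2*(l - 1)*(l + 3)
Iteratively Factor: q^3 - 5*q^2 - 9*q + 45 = (q - 3)*(q^2 - 2*q - 15) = (q - 5)*(q - 3)*(q + 3)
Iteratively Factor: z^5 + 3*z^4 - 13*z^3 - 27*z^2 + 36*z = (z - 3)*(z^4 + 6*z^3 + 5*z^2 - 12*z) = (z - 3)*(z - 1)*(z^3 + 7*z^2 + 12*z) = z*(z - 3)*(z - 1)*(z^2 + 7*z + 12) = z*(z - 3)*(z - 1)*(z + 4)*(z + 3)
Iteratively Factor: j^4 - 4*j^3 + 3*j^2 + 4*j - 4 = (j - 1)*(j^3 - 3*j^2 + 4) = (j - 2)*(j - 1)*(j^2 - j - 2) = (j - 2)^2*(j - 1)*(j + 1)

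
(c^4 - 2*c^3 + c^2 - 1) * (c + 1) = c^5 - c^4 - c^3 + c^2 - c - 1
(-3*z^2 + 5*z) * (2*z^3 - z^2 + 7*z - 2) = -6*z^5 + 13*z^4 - 26*z^3 + 41*z^2 - 10*z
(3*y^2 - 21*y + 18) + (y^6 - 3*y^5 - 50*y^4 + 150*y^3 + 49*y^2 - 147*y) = y^6 - 3*y^5 - 50*y^4 + 150*y^3 + 52*y^2 - 168*y + 18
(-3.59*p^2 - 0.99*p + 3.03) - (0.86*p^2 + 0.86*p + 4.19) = -4.45*p^2 - 1.85*p - 1.16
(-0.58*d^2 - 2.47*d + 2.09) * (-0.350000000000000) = 0.203*d^2 + 0.8645*d - 0.7315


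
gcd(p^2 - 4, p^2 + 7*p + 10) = p + 2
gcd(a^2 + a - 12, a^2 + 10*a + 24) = a + 4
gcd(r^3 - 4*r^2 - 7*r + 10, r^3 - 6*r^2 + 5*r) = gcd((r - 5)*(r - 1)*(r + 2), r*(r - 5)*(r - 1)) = r^2 - 6*r + 5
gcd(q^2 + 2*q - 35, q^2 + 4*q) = 1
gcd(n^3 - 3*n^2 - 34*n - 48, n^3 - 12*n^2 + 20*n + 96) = n^2 - 6*n - 16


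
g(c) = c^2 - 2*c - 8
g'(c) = 2*c - 2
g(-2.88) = 6.05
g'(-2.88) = -7.76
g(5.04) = 7.32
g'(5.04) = 8.08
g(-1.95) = -0.30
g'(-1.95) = -5.90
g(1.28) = -8.92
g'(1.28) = 0.56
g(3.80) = -1.16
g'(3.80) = 5.60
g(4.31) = 1.96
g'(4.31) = 6.62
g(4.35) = 2.22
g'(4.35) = 6.70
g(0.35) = -8.58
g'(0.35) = -1.30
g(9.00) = 55.00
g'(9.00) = 16.00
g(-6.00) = 40.00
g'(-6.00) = -14.00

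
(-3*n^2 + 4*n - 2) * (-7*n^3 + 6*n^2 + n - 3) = 21*n^5 - 46*n^4 + 35*n^3 + n^2 - 14*n + 6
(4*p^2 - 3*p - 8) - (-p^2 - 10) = 5*p^2 - 3*p + 2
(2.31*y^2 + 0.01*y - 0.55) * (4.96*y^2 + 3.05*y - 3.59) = 11.4576*y^4 + 7.0951*y^3 - 10.9904*y^2 - 1.7134*y + 1.9745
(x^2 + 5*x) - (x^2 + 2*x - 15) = 3*x + 15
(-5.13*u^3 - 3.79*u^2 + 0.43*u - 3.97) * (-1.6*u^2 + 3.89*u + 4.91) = 8.208*u^5 - 13.8917*u^4 - 40.6194*u^3 - 10.5842*u^2 - 13.332*u - 19.4927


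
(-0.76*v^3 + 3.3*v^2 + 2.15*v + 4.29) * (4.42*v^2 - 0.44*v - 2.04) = -3.3592*v^5 + 14.9204*v^4 + 9.6014*v^3 + 11.2838*v^2 - 6.2736*v - 8.7516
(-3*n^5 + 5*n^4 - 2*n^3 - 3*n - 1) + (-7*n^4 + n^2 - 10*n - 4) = -3*n^5 - 2*n^4 - 2*n^3 + n^2 - 13*n - 5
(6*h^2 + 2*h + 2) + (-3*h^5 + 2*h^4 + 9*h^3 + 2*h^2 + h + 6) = -3*h^5 + 2*h^4 + 9*h^3 + 8*h^2 + 3*h + 8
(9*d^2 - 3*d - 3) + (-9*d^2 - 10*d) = -13*d - 3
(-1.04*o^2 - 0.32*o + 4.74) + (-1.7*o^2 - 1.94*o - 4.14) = -2.74*o^2 - 2.26*o + 0.600000000000001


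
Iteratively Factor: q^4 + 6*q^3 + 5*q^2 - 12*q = (q - 1)*(q^3 + 7*q^2 + 12*q) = (q - 1)*(q + 3)*(q^2 + 4*q) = q*(q - 1)*(q + 3)*(q + 4)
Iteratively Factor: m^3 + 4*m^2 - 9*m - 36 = (m - 3)*(m^2 + 7*m + 12) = (m - 3)*(m + 4)*(m + 3)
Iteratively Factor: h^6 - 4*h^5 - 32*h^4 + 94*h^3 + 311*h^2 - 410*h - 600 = (h - 2)*(h^5 - 2*h^4 - 36*h^3 + 22*h^2 + 355*h + 300) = (h - 5)*(h - 2)*(h^4 + 3*h^3 - 21*h^2 - 83*h - 60) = (h - 5)^2*(h - 2)*(h^3 + 8*h^2 + 19*h + 12) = (h - 5)^2*(h - 2)*(h + 4)*(h^2 + 4*h + 3) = (h - 5)^2*(h - 2)*(h + 1)*(h + 4)*(h + 3)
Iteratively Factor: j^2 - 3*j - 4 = (j + 1)*(j - 4)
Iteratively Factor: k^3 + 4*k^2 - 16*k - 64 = (k + 4)*(k^2 - 16) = (k - 4)*(k + 4)*(k + 4)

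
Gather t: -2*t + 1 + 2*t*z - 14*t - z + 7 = t*(2*z - 16) - z + 8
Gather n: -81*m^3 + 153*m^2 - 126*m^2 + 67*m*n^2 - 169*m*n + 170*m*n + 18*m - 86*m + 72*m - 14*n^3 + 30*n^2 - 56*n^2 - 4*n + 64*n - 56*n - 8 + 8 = -81*m^3 + 27*m^2 + 4*m - 14*n^3 + n^2*(67*m - 26) + n*(m + 4)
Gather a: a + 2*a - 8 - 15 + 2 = 3*a - 21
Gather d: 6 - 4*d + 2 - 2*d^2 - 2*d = -2*d^2 - 6*d + 8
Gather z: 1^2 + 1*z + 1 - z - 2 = 0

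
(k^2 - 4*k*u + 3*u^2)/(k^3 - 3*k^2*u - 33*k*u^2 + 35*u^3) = (-k + 3*u)/(-k^2 + 2*k*u + 35*u^2)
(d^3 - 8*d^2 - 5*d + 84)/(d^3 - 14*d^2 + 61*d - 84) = (d + 3)/(d - 3)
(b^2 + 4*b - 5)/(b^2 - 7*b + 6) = (b + 5)/(b - 6)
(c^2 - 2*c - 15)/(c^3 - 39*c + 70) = (c + 3)/(c^2 + 5*c - 14)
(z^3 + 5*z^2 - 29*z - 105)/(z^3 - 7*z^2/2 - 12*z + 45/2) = 2*(z + 7)/(2*z - 3)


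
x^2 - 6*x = x*(x - 6)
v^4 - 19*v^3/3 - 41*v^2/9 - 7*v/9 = v*(v - 7)*(v + 1/3)^2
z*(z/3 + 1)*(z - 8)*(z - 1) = z^4/3 - 2*z^3 - 19*z^2/3 + 8*z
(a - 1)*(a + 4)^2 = a^3 + 7*a^2 + 8*a - 16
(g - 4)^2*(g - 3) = g^3 - 11*g^2 + 40*g - 48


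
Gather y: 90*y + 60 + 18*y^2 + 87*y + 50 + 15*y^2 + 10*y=33*y^2 + 187*y + 110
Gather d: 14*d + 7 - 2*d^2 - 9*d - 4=-2*d^2 + 5*d + 3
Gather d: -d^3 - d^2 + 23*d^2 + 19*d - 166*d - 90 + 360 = -d^3 + 22*d^2 - 147*d + 270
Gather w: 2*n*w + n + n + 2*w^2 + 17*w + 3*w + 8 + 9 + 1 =2*n + 2*w^2 + w*(2*n + 20) + 18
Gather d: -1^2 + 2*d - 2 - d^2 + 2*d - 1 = -d^2 + 4*d - 4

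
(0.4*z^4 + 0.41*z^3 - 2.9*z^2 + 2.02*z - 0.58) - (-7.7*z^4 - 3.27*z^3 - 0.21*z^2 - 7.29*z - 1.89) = 8.1*z^4 + 3.68*z^3 - 2.69*z^2 + 9.31*z + 1.31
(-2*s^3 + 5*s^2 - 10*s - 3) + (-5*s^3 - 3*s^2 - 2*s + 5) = -7*s^3 + 2*s^2 - 12*s + 2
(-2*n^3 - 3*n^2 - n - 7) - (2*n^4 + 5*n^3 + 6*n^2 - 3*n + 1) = -2*n^4 - 7*n^3 - 9*n^2 + 2*n - 8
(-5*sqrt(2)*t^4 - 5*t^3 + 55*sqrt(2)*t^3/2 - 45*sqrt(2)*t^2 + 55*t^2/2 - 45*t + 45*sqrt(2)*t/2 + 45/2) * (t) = -5*sqrt(2)*t^5 - 5*t^4 + 55*sqrt(2)*t^4/2 - 45*sqrt(2)*t^3 + 55*t^3/2 - 45*t^2 + 45*sqrt(2)*t^2/2 + 45*t/2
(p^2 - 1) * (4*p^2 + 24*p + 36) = 4*p^4 + 24*p^3 + 32*p^2 - 24*p - 36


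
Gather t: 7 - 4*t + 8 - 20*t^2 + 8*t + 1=-20*t^2 + 4*t + 16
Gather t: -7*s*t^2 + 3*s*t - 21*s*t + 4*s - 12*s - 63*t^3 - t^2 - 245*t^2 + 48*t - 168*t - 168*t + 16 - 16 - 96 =-8*s - 63*t^3 + t^2*(-7*s - 246) + t*(-18*s - 288) - 96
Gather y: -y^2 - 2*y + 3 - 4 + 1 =-y^2 - 2*y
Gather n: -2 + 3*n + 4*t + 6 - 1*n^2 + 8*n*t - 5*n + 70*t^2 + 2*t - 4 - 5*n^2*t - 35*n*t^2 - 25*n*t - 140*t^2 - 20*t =n^2*(-5*t - 1) + n*(-35*t^2 - 17*t - 2) - 70*t^2 - 14*t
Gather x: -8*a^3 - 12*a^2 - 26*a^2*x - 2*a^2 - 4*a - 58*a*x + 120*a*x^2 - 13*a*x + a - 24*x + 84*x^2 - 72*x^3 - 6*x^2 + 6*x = -8*a^3 - 14*a^2 - 3*a - 72*x^3 + x^2*(120*a + 78) + x*(-26*a^2 - 71*a - 18)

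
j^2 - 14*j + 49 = (j - 7)^2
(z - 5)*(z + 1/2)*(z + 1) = z^3 - 7*z^2/2 - 7*z - 5/2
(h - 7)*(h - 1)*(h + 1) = h^3 - 7*h^2 - h + 7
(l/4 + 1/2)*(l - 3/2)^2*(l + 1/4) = l^4/4 - 3*l^3/16 - l^2 + 57*l/64 + 9/32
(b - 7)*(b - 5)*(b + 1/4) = b^3 - 47*b^2/4 + 32*b + 35/4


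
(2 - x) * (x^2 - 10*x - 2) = -x^3 + 12*x^2 - 18*x - 4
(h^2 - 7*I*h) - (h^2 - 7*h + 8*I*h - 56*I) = 7*h - 15*I*h + 56*I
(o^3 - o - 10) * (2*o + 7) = 2*o^4 + 7*o^3 - 2*o^2 - 27*o - 70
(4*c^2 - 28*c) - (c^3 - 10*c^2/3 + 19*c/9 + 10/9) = -c^3 + 22*c^2/3 - 271*c/9 - 10/9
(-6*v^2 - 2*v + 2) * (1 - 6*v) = 36*v^3 + 6*v^2 - 14*v + 2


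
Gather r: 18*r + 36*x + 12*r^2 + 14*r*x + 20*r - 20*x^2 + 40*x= 12*r^2 + r*(14*x + 38) - 20*x^2 + 76*x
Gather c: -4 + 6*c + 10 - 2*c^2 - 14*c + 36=-2*c^2 - 8*c + 42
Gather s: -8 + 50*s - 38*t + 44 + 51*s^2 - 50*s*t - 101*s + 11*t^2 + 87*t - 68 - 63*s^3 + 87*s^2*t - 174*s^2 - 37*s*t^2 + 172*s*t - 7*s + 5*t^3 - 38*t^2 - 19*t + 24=-63*s^3 + s^2*(87*t - 123) + s*(-37*t^2 + 122*t - 58) + 5*t^3 - 27*t^2 + 30*t - 8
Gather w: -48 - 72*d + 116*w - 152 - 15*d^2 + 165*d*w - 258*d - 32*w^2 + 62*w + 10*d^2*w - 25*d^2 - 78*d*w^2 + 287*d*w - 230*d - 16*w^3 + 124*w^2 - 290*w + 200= -40*d^2 - 560*d - 16*w^3 + w^2*(92 - 78*d) + w*(10*d^2 + 452*d - 112)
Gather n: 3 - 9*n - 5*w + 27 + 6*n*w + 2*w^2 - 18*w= n*(6*w - 9) + 2*w^2 - 23*w + 30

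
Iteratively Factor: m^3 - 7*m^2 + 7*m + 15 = (m + 1)*(m^2 - 8*m + 15) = (m - 3)*(m + 1)*(m - 5)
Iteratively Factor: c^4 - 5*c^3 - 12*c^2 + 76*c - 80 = (c - 2)*(c^3 - 3*c^2 - 18*c + 40) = (c - 2)*(c + 4)*(c^2 - 7*c + 10) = (c - 5)*(c - 2)*(c + 4)*(c - 2)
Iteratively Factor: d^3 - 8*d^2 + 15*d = (d - 5)*(d^2 - 3*d) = (d - 5)*(d - 3)*(d)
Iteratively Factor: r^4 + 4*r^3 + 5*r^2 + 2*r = (r + 2)*(r^3 + 2*r^2 + r) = (r + 1)*(r + 2)*(r^2 + r) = r*(r + 1)*(r + 2)*(r + 1)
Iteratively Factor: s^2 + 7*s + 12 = (s + 3)*(s + 4)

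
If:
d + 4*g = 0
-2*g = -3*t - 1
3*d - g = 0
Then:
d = 0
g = 0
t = -1/3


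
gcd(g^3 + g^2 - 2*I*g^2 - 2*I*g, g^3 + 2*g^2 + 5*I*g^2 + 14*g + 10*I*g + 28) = g - 2*I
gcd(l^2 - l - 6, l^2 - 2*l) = 1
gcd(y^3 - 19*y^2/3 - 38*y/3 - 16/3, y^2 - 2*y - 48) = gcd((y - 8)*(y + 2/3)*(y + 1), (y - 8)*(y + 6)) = y - 8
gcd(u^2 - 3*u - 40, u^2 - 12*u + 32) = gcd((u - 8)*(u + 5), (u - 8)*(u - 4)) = u - 8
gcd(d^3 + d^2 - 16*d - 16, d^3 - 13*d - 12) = d^2 - 3*d - 4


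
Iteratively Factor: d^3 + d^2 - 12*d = (d + 4)*(d^2 - 3*d) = d*(d + 4)*(d - 3)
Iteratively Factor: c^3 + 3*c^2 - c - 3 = (c + 1)*(c^2 + 2*c - 3) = (c + 1)*(c + 3)*(c - 1)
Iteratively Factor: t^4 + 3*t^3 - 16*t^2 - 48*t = (t + 3)*(t^3 - 16*t) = (t + 3)*(t + 4)*(t^2 - 4*t) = t*(t + 3)*(t + 4)*(t - 4)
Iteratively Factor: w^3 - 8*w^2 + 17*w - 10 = (w - 1)*(w^2 - 7*w + 10) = (w - 2)*(w - 1)*(w - 5)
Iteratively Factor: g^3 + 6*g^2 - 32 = (g + 4)*(g^2 + 2*g - 8) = (g - 2)*(g + 4)*(g + 4)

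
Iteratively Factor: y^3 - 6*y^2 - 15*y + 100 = (y + 4)*(y^2 - 10*y + 25) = (y - 5)*(y + 4)*(y - 5)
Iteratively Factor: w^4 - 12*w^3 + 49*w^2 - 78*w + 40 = (w - 4)*(w^3 - 8*w^2 + 17*w - 10) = (w - 5)*(w - 4)*(w^2 - 3*w + 2) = (w - 5)*(w - 4)*(w - 1)*(w - 2)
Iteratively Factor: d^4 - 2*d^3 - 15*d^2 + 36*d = (d)*(d^3 - 2*d^2 - 15*d + 36) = d*(d - 3)*(d^2 + d - 12) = d*(d - 3)*(d + 4)*(d - 3)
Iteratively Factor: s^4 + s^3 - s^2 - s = (s + 1)*(s^3 - s) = s*(s + 1)*(s^2 - 1) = s*(s + 1)^2*(s - 1)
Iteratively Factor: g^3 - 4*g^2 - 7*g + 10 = (g + 2)*(g^2 - 6*g + 5) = (g - 1)*(g + 2)*(g - 5)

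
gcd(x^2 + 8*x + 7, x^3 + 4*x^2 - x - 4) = x + 1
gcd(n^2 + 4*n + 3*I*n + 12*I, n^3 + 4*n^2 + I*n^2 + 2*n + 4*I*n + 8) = n + 4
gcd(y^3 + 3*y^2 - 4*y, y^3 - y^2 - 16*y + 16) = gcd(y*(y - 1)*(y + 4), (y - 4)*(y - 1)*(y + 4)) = y^2 + 3*y - 4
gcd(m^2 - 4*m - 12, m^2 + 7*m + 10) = m + 2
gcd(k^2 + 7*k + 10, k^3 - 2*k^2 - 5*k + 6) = k + 2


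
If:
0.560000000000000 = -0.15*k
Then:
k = -3.73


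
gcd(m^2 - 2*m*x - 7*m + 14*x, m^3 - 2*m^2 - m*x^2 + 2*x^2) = 1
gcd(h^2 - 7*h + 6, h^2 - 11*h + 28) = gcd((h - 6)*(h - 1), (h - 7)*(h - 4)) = 1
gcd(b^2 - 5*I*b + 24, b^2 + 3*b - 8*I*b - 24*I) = b - 8*I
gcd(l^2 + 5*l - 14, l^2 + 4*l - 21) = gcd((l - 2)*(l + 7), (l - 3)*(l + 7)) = l + 7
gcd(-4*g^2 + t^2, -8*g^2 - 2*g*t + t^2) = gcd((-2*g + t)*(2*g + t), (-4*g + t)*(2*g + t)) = 2*g + t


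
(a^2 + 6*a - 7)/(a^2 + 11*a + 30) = (a^2 + 6*a - 7)/(a^2 + 11*a + 30)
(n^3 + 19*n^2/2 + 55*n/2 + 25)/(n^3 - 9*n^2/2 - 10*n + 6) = (2*n^2 + 15*n + 25)/(2*n^2 - 13*n + 6)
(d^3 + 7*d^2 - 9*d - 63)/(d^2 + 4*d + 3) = (d^2 + 4*d - 21)/(d + 1)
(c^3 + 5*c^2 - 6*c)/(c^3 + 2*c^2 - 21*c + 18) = c/(c - 3)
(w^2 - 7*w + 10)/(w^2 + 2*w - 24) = (w^2 - 7*w + 10)/(w^2 + 2*w - 24)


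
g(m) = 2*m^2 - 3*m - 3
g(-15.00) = 492.00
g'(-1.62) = -9.48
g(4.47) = 23.55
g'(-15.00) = -63.00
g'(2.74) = 7.96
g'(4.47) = 14.88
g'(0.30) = -1.80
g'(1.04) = 1.16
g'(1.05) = 1.20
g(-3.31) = 28.84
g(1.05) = -3.94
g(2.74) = 3.80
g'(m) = 4*m - 3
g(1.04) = -3.96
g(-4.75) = 56.38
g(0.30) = -3.72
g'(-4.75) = -22.00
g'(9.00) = 33.00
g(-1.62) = 7.11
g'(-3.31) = -16.24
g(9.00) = 132.00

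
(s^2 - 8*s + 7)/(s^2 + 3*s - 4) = (s - 7)/(s + 4)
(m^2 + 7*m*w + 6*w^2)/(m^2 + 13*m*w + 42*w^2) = (m + w)/(m + 7*w)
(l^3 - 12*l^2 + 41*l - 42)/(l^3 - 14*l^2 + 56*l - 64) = (l^2 - 10*l + 21)/(l^2 - 12*l + 32)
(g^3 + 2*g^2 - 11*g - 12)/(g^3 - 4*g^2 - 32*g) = (g^2 - 2*g - 3)/(g*(g - 8))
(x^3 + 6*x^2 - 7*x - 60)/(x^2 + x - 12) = x + 5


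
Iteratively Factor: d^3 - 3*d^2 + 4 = (d + 1)*(d^2 - 4*d + 4) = (d - 2)*(d + 1)*(d - 2)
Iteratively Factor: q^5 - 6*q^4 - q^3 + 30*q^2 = (q - 5)*(q^4 - q^3 - 6*q^2) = q*(q - 5)*(q^3 - q^2 - 6*q) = q*(q - 5)*(q - 3)*(q^2 + 2*q) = q^2*(q - 5)*(q - 3)*(q + 2)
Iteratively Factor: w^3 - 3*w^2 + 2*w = (w)*(w^2 - 3*w + 2) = w*(w - 1)*(w - 2)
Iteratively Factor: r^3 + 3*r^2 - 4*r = (r)*(r^2 + 3*r - 4) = r*(r - 1)*(r + 4)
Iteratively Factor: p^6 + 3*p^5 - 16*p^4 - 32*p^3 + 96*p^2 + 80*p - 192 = (p + 2)*(p^5 + p^4 - 18*p^3 + 4*p^2 + 88*p - 96) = (p + 2)*(p + 3)*(p^4 - 2*p^3 - 12*p^2 + 40*p - 32) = (p - 2)*(p + 2)*(p + 3)*(p^3 - 12*p + 16) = (p - 2)^2*(p + 2)*(p + 3)*(p^2 + 2*p - 8) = (p - 2)^2*(p + 2)*(p + 3)*(p + 4)*(p - 2)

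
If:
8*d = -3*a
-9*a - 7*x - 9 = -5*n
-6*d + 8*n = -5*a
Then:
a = -224*x/433 - 288/433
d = 84*x/433 + 108/433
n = 203*x/433 + 261/433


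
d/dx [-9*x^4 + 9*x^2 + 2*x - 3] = -36*x^3 + 18*x + 2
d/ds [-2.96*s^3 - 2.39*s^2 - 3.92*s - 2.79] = -8.88*s^2 - 4.78*s - 3.92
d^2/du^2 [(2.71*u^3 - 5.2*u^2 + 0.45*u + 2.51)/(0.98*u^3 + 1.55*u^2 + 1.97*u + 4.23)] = (7.105427357601e-15*u^7 - 18.22114*u^6 - 28.798476*u^5 - 41.5451400000001*u^4 + 380.467518*u^3 + 382.930332*u^2 + 256.79199*u - 207.017462)/(0.941192*u^9 + 4.46586*u^8 + 12.739314*u^7 + 33.865931*u^6 + 64.160841*u^5 + 97.532538*u^4 + 137.748329*u^3 + 132.450606*u^2 + 105.747039*u + 75.686967)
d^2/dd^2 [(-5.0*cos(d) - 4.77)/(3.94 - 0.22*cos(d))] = (8.32667268468867e-17*cos(d)^3 - 4.564868*cos(d)^2 - 81.752636*cos(d) + 9.129736)/(0.010648*cos(d)^3 - 0.572088*cos(d)^2 + 10.245576*cos(d) - 61.162984)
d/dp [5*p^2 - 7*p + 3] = 10*p - 7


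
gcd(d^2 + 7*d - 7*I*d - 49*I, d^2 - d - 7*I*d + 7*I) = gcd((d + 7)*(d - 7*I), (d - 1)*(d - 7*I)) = d - 7*I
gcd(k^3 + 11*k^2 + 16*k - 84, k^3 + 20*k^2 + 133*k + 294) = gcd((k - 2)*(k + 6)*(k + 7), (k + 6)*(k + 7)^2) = k^2 + 13*k + 42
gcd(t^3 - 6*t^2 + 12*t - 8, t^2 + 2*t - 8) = t - 2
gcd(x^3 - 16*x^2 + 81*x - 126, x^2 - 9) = x - 3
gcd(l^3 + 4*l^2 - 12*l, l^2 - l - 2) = l - 2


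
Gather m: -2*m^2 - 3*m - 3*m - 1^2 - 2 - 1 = -2*m^2 - 6*m - 4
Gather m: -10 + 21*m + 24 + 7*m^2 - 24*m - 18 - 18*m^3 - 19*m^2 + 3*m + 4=-18*m^3 - 12*m^2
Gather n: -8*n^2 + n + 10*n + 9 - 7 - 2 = -8*n^2 + 11*n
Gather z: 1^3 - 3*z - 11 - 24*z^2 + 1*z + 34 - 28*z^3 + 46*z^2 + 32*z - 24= -28*z^3 + 22*z^2 + 30*z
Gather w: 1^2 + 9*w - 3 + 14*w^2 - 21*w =14*w^2 - 12*w - 2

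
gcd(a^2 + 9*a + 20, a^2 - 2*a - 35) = a + 5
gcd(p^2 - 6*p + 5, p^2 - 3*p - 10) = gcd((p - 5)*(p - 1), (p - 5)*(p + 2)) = p - 5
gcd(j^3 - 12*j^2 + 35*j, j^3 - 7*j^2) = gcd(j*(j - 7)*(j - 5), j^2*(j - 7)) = j^2 - 7*j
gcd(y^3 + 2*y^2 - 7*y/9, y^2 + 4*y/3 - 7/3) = y + 7/3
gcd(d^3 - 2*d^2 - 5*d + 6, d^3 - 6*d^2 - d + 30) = d^2 - d - 6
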